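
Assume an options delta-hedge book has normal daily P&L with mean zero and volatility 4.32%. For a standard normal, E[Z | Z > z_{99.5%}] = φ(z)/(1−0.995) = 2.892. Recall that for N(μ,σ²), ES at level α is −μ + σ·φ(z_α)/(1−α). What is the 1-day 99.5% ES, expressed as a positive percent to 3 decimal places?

12.493%

ES = 4.32% × 2.892 = 12.493%.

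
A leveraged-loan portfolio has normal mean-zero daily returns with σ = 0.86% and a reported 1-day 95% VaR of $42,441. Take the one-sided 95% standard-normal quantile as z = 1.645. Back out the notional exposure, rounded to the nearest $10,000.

VaR as a fraction of value: z·σ = 1.645 × 0.86% = 1.4147%.
Position = $42,441 / 0.014147 = $3,000,000.

$3,000,000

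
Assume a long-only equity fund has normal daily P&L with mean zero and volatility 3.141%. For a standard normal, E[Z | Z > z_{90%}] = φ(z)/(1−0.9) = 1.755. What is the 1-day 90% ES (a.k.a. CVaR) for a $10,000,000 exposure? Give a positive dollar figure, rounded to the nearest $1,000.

$551,000

ES = 3.141% × 1.755 = 5.512%.
On $10,000,000: 0.05512 × $10,000,000 = $551,200.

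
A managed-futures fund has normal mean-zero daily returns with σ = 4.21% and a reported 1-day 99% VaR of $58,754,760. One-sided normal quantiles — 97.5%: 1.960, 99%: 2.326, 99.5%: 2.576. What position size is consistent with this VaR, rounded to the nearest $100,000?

$600,000,000

VaR as a fraction of value: z·σ = 2.326 × 4.21% = 9.79246%.
Position = $58,754,760 / 0.0979246 = $600,000,000.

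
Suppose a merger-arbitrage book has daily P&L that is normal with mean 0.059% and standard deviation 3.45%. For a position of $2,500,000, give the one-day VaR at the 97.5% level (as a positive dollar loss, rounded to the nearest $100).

At 97.5% one-sided, z = 1.960.
VaR = −μ + z·σ = −(0.059%) + 1.960 × 3.45% = 6.703%.
On $2,500,000: 0.06703 × $2,500,000 = $167,575.

$167,600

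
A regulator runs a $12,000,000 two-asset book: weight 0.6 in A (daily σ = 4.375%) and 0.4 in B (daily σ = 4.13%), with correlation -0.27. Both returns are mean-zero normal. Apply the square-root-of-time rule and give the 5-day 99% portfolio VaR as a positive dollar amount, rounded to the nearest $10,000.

σ_p = √(0.6²·4.375² + 0.4²·4.13² + 2·-0.27·0.6·0.4·4.375·4.13) = 2.698%.
σ_{5d} = 2.698% × √5 = 6.033%.
z(99%) = 2.326.
VaR = 2.326 × 6.033% = 14.033%; on $12,000,000 that is $1,683,960.

$1,680,000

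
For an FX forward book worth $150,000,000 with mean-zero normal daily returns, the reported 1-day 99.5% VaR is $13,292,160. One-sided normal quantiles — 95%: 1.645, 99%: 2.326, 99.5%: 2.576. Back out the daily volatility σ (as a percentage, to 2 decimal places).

VaR as a fraction: $13,292,160 / $150,000,000 = 8.861%.
σ = VaR / z = 8.861% / 2.576 = 3.440%.

3.44%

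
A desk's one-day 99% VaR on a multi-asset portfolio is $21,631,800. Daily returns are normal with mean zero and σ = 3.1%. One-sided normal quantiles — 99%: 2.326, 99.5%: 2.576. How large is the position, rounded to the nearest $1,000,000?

$300,000,000

VaR as a fraction of value: z·σ = 2.326 × 3.1% = 7.2106%.
Position = $21,631,800 / 0.072106 = $300,000,000.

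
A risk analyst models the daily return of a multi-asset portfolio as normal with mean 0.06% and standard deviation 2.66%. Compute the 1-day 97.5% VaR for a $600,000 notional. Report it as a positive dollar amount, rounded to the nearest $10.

$30,920

At 97.5% one-sided, z = 1.960.
VaR = −μ + z·σ = −(0.06%) + 1.960 × 2.66% = 5.154%.
On $600,000: 0.05154 × $600,000 = $30,924.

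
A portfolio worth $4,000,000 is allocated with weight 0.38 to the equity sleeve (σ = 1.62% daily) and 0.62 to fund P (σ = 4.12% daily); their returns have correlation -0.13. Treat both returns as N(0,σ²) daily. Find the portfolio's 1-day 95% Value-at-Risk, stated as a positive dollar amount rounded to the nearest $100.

$167,700

σ_p² = 0.38²·1.62² + 0.62²·4.12² + 2·-0.13·0.38·0.62·1.62·4.12 = 6.4951 (%²).
σ_p = √6.4951 = 2.549%.
At 95%, z = 1.645.
VaR = 1.645 × 2.549% = 4.193%; on $4,000,000 that is $167,720.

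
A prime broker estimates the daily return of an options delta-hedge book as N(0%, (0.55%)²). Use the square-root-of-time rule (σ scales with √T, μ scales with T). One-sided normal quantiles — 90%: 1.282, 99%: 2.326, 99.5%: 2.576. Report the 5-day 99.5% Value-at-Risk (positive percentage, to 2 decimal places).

σ_{5d} = 0.55% × √5 = 1.230%.
VaR = 2.576 × 1.230% = 3.168%.

3.17%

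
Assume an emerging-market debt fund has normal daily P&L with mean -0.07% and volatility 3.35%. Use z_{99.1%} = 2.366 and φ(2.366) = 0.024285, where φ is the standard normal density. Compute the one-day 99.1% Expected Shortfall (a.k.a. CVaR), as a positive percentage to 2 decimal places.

9.11%

Tail multiplier: φ(z)/(1−α) = 0.024285 / 0.009 = 2.698.
ES = −(-0.07%) + 3.35% × 2.698 = 9.108%.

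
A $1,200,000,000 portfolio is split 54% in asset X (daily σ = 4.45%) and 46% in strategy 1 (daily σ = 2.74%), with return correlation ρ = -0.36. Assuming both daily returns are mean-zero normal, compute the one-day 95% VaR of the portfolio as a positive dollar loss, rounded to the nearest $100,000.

$44,900,000

σ_p² = 0.54²·4.45² + 0.46²·2.74² + 2·-0.36·0.54·0.46·4.45·2.74 = 5.1823 (%²).
σ_p = √5.1823 = 2.276%.
At 95%, z = 1.645.
VaR = 1.645 × 2.276% = 3.744%; on $1,200,000,000 that is $44,928,000.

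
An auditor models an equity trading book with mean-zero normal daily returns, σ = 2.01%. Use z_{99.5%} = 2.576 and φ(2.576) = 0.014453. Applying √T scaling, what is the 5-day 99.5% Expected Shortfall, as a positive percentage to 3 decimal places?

12.992%

σ_{5d} = 2.01% × √5 = 4.494%.
ES multiplier = φ(z)/(1−α) = 0.014453/0.005 = 2.891.
ES = 4.494% × 2.891 = 12.992%.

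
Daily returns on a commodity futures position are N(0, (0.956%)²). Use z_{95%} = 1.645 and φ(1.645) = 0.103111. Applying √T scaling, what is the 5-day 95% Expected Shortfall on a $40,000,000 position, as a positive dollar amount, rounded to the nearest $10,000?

$1,760,000

σ_{5d} = 0.956% × √5 = 2.138%.
ES multiplier = φ(z)/(1−α) = 0.103111/0.05 = 2.062.
ES = 2.138% × 2.062 = 4.409%; on $40,000,000: $1,763,600.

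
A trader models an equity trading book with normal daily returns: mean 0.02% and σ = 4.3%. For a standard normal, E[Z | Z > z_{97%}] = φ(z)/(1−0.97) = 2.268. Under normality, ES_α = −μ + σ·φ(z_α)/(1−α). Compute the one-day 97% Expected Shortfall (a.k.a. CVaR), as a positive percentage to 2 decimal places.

9.73%

ES = −(0.02%) + 4.3% × 2.268 = 9.732%.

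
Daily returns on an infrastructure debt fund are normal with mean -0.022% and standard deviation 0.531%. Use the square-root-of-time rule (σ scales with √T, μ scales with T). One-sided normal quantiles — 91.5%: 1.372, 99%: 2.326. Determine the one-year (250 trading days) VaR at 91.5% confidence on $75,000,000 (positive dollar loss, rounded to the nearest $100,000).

σ_{250d} = 0.531% × √250 = 8.396%; μ_{250d} = 250 × -0.022% = -5.500%.
VaR = −(-5.500%) + 1.372 × 8.396% = 17.019%.
On $75,000,000: 0.17019 × $75,000,000 = $12,764,250.

$12,800,000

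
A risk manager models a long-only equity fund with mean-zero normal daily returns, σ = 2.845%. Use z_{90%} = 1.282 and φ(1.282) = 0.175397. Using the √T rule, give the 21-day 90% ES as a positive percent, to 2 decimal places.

σ_{21d} = 2.845% × √21 = 13.037%.
ES multiplier = φ(z)/(1−α) = 0.175397/0.1 = 1.754.
ES = 13.037% × 1.754 = 22.867%.

22.87%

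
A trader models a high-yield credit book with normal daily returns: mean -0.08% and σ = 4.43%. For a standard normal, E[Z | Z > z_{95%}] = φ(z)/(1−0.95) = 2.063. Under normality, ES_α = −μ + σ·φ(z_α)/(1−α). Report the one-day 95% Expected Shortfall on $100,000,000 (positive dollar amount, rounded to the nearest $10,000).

ES = −(-0.08%) + 4.43% × 2.063 = 9.219%.
On $100,000,000: 0.09219 × $100,000,000 = $9,219,000.

$9,220,000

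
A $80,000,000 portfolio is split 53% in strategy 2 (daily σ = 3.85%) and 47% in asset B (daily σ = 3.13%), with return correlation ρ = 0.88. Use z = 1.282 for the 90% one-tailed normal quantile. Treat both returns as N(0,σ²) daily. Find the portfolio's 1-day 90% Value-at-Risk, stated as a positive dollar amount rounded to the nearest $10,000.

$3,490,000

σ_p² = 0.53²·3.85² + 0.47²·3.13² + 2·0.88·0.53·0.47·3.85·3.13 = 11.6109 (%²).
σ_p = √11.6109 = 3.407%.
VaR = 1.282 × 3.407% = 4.368%; on $80,000,000 that is $3,494,400.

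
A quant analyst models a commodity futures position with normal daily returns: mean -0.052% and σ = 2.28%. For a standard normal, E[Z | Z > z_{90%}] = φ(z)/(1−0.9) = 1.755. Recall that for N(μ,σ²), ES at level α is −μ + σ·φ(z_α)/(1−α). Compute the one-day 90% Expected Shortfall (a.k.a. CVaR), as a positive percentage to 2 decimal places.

4.05%

ES = −(-0.052%) + 2.28% × 1.755 = 4.053%.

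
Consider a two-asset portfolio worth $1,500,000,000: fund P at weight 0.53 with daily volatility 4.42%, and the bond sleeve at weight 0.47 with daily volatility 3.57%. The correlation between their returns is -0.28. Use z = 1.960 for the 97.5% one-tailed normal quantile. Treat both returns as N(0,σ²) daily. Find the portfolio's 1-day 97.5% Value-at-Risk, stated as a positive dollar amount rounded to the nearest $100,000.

$72,600,000

σ_p² = 0.53²·4.42² + 0.47²·3.57² + 2·-0.28·0.53·0.47·4.42·3.57 = 6.1020 (%²).
σ_p = √6.1020 = 2.470%.
VaR = 1.960 × 2.470% = 4.841%; on $1,500,000,000 that is $72,615,000.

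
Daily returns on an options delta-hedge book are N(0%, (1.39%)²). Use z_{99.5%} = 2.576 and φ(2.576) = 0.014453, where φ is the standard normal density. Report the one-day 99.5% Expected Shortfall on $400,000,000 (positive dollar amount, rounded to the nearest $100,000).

Tail multiplier: φ(z)/(1−α) = 0.014453 / 0.005 = 2.891.
ES = 1.39% × 2.891 = 4.018%.
On $400,000,000: 0.04018 × $400,000,000 = $16,072,000.

$16,100,000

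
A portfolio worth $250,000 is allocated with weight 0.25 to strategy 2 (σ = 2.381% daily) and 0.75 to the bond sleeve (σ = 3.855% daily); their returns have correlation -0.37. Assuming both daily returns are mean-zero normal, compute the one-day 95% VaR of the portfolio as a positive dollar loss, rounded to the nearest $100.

σ_p² = 0.25²·2.381² + 0.75²·3.855² + 2·-0.37·0.25·0.75·2.381·3.855 = 7.4401 (%²).
σ_p = √7.4401 = 2.728%.
At 95%, z = 1.645.
VaR = 1.645 × 2.728% = 4.488%; on $250,000 that is $11,220.

$11,200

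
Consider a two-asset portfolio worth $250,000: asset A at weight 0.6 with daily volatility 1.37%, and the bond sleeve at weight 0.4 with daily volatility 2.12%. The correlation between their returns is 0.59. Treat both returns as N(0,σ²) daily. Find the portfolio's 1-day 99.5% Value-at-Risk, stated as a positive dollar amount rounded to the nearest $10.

σ_p² = 0.6²·1.37² + 0.4²·2.12² + 2·0.59·0.6·0.4·1.37·2.12 = 2.2173 (%²).
σ_p = √2.2173 = 1.489%.
At 99.5%, z = 2.576.
VaR = 2.576 × 1.489% = 3.836%; on $250,000 that is $9,590.

$9,590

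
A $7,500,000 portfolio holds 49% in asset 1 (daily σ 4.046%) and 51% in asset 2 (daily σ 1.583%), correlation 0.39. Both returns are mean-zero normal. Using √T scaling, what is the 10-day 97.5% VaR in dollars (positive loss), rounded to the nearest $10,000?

σ_p = √(0.49²·4.046² + 0.51²·1.583² + 2·0.39·0.49·0.51·4.046·1.583) = 2.415%.
σ_{10d} = 2.415% × √10 = 7.637%.
z(97.5%) = 1.960.
VaR = 1.960 × 7.637% = 14.969%; on $7,500,000 that is $1,122,675.

$1,120,000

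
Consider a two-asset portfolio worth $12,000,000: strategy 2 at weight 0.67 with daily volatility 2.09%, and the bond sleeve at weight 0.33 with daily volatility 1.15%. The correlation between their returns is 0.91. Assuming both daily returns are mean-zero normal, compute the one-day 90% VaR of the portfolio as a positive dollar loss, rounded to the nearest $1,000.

$270,000

σ_p² = 0.67²·2.09² + 0.33²·1.15² + 2·0.91·0.67·0.33·2.09·1.15 = 3.0720 (%²).
σ_p = √3.0720 = 1.753%.
At 90%, z = 1.282.
VaR = 1.282 × 1.753% = 2.247%; on $12,000,000 that is $269,640.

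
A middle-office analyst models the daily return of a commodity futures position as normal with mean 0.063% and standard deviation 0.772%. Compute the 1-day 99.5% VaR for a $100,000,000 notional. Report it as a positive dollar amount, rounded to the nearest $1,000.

$1,926,000

At 99.5% one-sided, z = 2.576.
VaR = −μ + z·σ = −(0.063%) + 2.576 × 0.772% = 1.926%.
On $100,000,000: 0.01926 × $100,000,000 = $1,926,000.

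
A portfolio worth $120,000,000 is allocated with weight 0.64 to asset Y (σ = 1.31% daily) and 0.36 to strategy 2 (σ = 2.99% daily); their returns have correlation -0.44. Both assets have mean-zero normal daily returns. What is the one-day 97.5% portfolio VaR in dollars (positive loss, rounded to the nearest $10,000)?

$2,430,000

σ_p² = 0.64²·1.31² + 0.36²·2.99² + 2·-0.44·0.64·0.36·1.31·2.99 = 1.0674 (%²).
σ_p = √1.0674 = 1.033%.
At 97.5%, z = 1.960.
VaR = 1.960 × 1.033% = 2.025%; on $120,000,000 that is $2,430,000.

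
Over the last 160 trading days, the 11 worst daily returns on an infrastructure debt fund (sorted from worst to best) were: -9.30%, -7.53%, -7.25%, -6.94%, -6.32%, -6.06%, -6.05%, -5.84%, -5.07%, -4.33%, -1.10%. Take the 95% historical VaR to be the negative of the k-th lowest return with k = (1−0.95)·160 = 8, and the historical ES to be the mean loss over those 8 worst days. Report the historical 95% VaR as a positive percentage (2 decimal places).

k = 8; the 8th lowest return is -5.84%, so VaR = 5.84%.

5.84%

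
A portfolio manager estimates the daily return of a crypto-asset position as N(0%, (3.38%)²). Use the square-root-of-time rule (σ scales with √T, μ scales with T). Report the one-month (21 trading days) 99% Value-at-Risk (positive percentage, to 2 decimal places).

At 99%, z = 2.326.
σ_{21d} = 3.38% × √21 = 15.489%.
VaR = 2.326 × 15.489% = 36.027%.

36.03%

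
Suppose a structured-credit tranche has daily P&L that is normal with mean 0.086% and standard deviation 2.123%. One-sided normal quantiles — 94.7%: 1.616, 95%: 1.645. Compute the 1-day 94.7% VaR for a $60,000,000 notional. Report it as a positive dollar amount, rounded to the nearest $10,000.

VaR = −μ + z·σ = −(0.086%) + 1.616 × 2.123% = 3.345%.
On $60,000,000: 0.03345 × $60,000,000 = $2,007,000.

$2,010,000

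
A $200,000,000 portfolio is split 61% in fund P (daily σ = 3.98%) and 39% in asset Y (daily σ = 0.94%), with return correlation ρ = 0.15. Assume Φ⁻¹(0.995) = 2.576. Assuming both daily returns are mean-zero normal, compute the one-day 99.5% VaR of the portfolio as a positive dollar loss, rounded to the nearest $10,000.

$12,930,000

σ_p² = 0.61²·3.98² + 0.39²·0.94² + 2·0.15·0.61·0.39·3.98·0.94 = 6.2956 (%²).
σ_p = √6.2956 = 2.509%.
VaR = 2.576 × 2.509% = 6.463%; on $200,000,000 that is $12,926,000.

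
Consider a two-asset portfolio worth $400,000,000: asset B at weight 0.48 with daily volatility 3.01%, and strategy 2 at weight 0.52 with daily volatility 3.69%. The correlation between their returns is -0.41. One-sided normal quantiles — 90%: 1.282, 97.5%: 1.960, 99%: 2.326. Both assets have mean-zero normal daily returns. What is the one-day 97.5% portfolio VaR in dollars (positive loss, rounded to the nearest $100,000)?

σ_p² = 0.48²·3.01² + 0.52²·3.69² + 2·-0.41·0.48·0.52·3.01·3.69 = 3.4960 (%²).
σ_p = √3.4960 = 1.870%.
VaR = 1.960 × 1.870% = 3.665%; on $400,000,000 that is $14,660,000.

$14,700,000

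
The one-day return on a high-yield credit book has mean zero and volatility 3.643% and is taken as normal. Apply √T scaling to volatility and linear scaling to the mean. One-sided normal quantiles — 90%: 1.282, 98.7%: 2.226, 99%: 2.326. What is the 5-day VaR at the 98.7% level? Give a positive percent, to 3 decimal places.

σ_{5d} = 3.643% × √5 = 8.146%.
VaR = 2.226 × 8.146% = 18.133%.

18.133%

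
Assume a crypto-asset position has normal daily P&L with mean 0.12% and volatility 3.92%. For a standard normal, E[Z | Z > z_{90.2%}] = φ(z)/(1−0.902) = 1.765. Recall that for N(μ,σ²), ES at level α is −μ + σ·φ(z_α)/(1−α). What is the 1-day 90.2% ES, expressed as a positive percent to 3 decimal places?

ES = −(0.12%) + 3.92% × 1.765 = 6.799%.

6.799%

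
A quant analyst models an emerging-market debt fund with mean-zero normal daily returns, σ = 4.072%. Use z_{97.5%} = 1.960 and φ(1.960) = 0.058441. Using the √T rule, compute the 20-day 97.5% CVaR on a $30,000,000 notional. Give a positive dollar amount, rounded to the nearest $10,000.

σ_{20d} = 4.072% × √20 = 18.211%.
ES multiplier = φ(z)/(1−α) = 0.058441/0.025 = 2.338.
ES = 18.211% × 2.338 = 42.577%; on $30,000,000: $12,773,100.

$12,770,000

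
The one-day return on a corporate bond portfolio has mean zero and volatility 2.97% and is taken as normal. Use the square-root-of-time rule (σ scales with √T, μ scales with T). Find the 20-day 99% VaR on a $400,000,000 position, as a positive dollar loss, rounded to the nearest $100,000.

At 99%, z = 2.326.
σ_{20d} = 2.97% × √20 = 13.282%.
VaR = 2.326 × 13.282% = 30.894%.
On $400,000,000: 0.30894 × $400,000,000 = $123,576,000.

$123,600,000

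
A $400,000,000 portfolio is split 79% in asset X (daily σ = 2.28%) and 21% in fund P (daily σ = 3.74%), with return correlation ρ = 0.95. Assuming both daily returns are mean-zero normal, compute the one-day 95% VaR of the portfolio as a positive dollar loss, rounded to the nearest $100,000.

σ_p² = 0.79²·2.28² + 0.21²·3.74² + 2·0.95·0.79·0.21·2.28·3.74 = 6.5490 (%²).
σ_p = √6.5490 = 2.559%.
At 95%, z = 1.645.
VaR = 1.645 × 2.559% = 4.210%; on $400,000,000 that is $16,840,000.

$16,800,000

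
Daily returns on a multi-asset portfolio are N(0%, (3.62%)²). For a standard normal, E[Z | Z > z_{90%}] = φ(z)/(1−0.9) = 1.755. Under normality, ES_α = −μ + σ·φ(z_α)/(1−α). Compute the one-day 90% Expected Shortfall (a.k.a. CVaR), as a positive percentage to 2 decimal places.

ES = 3.62% × 1.755 = 6.353%.

6.35%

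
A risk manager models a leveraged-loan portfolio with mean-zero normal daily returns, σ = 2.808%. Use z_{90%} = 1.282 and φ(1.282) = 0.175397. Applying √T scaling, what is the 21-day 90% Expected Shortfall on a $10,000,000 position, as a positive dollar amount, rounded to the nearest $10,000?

$2,260,000

σ_{21d} = 2.808% × √21 = 12.868%.
ES multiplier = φ(z)/(1−α) = 0.175397/0.1 = 1.754.
ES = 12.868% × 1.754 = 22.570%; on $10,000,000: $2,257,000.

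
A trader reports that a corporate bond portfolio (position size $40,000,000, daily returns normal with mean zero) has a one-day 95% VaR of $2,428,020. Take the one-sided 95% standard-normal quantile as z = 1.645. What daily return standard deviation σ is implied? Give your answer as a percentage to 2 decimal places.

VaR as a fraction: $2,428,020 / $40,000,000 = 6.070%.
σ = VaR / z = 6.070% / 1.645 = 3.690%.

3.69%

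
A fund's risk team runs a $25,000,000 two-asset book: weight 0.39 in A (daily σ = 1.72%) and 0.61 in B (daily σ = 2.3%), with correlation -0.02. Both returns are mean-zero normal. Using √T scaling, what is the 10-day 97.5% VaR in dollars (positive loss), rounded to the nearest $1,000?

$2,391,000

σ_p = √(0.39²·1.72² + 0.61²·2.3² + 2·-0.02·0.39·0.61·1.72·2.3) = 1.543%.
σ_{10d} = 1.543% × √10 = 4.879%.
z(97.5%) = 1.960.
VaR = 1.960 × 4.879% = 9.563%; on $25,000,000 that is $2,390,750.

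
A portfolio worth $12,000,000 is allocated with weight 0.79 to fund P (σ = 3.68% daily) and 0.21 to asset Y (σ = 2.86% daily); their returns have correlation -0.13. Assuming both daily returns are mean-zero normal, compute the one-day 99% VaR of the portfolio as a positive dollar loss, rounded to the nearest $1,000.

$807,000

σ_p² = 0.79²·3.68² + 0.21²·2.86² + 2·-0.13·0.79·0.21·3.68·2.86 = 8.3586 (%²).
σ_p = √8.3586 = 2.891%.
At 99%, z = 2.326.
VaR = 2.326 × 2.891% = 6.724%; on $12,000,000 that is $806,880.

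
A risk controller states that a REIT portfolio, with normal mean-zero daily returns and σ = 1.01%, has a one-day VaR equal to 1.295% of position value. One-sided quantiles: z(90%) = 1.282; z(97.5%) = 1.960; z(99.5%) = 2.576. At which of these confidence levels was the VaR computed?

Implied z = VaR/σ = 1.295 / 1.01 = 1.282.
This matches z(90%) = 1.282.

90%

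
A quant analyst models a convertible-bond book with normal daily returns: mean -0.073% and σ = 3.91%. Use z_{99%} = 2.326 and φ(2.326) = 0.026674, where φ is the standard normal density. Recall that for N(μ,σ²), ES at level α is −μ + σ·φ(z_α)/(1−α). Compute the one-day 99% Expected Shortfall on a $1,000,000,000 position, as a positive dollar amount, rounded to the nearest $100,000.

$105,000,000

Tail multiplier: φ(z)/(1−α) = 0.026674 / 0.01 = 2.667.
ES = −(-0.073%) + 3.91% × 2.667 = 10.501%.
On $1,000,000,000: 0.10501 × $1,000,000,000 = $105,010,000.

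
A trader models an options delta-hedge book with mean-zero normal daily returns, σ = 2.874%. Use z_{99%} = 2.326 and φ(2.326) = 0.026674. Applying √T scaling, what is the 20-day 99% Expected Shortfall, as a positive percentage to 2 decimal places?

34.28%

σ_{20d} = 2.874% × √20 = 12.853%.
ES multiplier = φ(z)/(1−α) = 0.026674/0.01 = 2.667.
ES = 12.853% × 2.667 = 34.279%.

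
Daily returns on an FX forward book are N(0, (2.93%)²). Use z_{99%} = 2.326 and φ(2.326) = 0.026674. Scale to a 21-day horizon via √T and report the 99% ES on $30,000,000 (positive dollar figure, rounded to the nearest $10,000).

$10,740,000

σ_{21d} = 2.93% × √21 = 13.427%.
ES multiplier = φ(z)/(1−α) = 0.026674/0.01 = 2.667.
ES = 13.427% × 2.667 = 35.810%; on $30,000,000: $10,743,000.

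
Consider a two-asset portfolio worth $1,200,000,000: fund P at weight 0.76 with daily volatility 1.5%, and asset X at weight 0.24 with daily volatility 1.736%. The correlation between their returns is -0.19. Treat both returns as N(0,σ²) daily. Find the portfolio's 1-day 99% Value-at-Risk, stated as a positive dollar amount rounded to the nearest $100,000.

$31,700,000

σ_p² = 0.76²·1.5² + 0.24²·1.736² + 2·-0.19·0.76·0.24·1.5·1.736 = 1.2927 (%²).
σ_p = √1.2927 = 1.137%.
At 99%, z = 2.326.
VaR = 2.326 × 1.137% = 2.645%; on $1,200,000,000 that is $31,740,000.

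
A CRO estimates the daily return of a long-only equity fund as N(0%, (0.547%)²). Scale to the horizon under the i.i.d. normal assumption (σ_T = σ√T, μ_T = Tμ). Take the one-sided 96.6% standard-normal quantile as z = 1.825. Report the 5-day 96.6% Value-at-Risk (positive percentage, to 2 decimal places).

2.23%

σ_{5d} = 0.547% × √5 = 1.223%.
VaR = 1.825 × 1.223% = 2.232%.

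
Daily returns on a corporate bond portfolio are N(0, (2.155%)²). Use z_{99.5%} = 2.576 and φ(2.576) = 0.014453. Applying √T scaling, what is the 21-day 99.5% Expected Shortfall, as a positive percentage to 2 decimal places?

σ_{21d} = 2.155% × √21 = 9.875%.
ES multiplier = φ(z)/(1−α) = 0.014453/0.005 = 2.891.
ES = 9.875% × 2.891 = 28.549%.

28.55%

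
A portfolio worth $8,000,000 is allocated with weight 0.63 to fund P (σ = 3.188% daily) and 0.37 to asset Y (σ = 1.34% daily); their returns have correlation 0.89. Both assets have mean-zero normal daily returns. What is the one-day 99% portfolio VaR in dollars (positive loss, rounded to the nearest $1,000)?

$458,000

σ_p² = 0.63²·3.188² + 0.37²·1.34² + 2·0.89·0.63·0.37·3.188·1.34 = 6.0521 (%²).
σ_p = √6.0521 = 2.460%.
At 99%, z = 2.326.
VaR = 2.326 × 2.460% = 5.722%; on $8,000,000 that is $457,760.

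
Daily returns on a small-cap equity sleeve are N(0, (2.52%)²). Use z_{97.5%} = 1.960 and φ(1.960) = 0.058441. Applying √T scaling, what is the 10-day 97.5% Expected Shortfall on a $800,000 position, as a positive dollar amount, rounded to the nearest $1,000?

σ_{10d} = 2.52% × √10 = 7.969%.
ES multiplier = φ(z)/(1−α) = 0.058441/0.025 = 2.338.
ES = 7.969% × 2.338 = 18.632%; on $800,000: $149,056.

$149,000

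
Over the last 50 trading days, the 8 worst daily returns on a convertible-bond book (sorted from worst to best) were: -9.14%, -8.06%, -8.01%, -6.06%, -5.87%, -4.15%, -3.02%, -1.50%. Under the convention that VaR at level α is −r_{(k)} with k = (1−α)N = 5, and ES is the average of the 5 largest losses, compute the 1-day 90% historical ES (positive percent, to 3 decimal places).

The 5 worst returns sum to -37.14%.
ES = −(-37.14%) / 5 = 7.428%.

7.428%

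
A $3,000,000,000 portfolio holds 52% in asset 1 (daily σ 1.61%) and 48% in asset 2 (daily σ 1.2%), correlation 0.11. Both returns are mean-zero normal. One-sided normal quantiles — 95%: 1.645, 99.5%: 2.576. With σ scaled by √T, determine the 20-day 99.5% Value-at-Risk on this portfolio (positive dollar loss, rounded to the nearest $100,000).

σ_p = √(0.52²·1.61² + 0.48²·1.2² + 2·0.11·0.52·0.48·1.61·1.2) = 1.067%.
σ_{20d} = 1.067% × √20 = 4.772%.
VaR = 2.576 × 4.772% = 12.293%; on $3,000,000,000 that is $368,790,000.

$368,800,000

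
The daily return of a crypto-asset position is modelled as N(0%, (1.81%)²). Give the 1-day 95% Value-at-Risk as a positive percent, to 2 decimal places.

2.98%

At 95% one-sided, z = 1.645.
VaR = z·σ = 1.645 × 1.81% = 2.977%.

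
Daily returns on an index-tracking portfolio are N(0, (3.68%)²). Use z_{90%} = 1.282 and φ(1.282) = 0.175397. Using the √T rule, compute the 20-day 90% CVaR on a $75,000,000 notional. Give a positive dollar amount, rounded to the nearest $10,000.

σ_{20d} = 3.68% × √20 = 16.457%.
ES multiplier = φ(z)/(1−α) = 0.175397/0.1 = 1.754.
ES = 16.457% × 1.754 = 28.866%; on $75,000,000: $21,649,500.

$21,650,000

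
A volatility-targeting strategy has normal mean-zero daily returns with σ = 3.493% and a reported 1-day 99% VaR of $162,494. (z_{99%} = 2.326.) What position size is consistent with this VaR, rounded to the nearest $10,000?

VaR as a fraction of value: z·σ = 2.326 × 3.493% = 8.12472%.
Position = $162,494 / 0.0812472 = $1,999,996.

$2,000,000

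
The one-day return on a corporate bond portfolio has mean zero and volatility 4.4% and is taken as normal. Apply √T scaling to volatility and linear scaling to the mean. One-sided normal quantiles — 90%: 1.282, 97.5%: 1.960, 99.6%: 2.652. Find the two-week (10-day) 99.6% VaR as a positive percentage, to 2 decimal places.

36.90%

σ_{10d} = 4.4% × √10 = 13.914%.
VaR = 2.652 × 13.914% = 36.900%.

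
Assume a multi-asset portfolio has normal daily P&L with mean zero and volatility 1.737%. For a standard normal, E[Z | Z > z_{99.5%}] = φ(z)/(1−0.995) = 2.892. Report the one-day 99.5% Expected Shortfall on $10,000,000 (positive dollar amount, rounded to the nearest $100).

ES = 1.737% × 2.892 = 5.023%.
On $10,000,000: 0.05023 × $10,000,000 = $502,300.

$502,300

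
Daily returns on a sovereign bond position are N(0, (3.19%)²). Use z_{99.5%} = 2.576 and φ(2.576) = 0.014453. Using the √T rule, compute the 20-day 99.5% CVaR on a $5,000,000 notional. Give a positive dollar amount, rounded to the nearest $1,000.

σ_{20d} = 3.19% × √20 = 14.266%.
ES multiplier = φ(z)/(1−α) = 0.014453/0.005 = 2.891.
ES = 14.266% × 2.891 = 41.243%; on $5,000,000: $2,062,150.

$2,062,000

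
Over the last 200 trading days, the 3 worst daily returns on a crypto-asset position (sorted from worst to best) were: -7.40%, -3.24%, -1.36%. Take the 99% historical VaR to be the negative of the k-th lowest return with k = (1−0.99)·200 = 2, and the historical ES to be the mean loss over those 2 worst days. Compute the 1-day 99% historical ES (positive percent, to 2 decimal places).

The 2 worst returns sum to -10.64%.
ES = −(-10.64%) / 2 = 5.32%.

5.32%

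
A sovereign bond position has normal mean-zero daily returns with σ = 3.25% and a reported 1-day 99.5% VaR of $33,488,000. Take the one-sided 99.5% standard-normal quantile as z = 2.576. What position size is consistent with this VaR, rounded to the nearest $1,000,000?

$400,000,000

VaR as a fraction of value: z·σ = 2.576 × 3.25% = 8.372%.
Position = $33,488,000 / 0.08372 = $400,000,000.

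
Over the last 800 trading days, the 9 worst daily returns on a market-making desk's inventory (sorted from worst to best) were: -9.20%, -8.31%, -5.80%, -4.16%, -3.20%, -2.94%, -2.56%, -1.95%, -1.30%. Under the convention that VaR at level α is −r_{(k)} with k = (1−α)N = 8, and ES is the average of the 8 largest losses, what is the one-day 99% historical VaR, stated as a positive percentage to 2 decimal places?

k = 8; the 8th lowest return is -1.95%, so VaR = 1.95%.

1.95%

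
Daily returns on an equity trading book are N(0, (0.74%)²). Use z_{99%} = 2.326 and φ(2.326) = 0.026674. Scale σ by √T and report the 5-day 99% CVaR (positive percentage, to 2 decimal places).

σ_{5d} = 0.74% × √5 = 1.655%.
ES multiplier = φ(z)/(1−α) = 0.026674/0.01 = 2.667.
ES = 1.655% × 2.667 = 4.414%.

4.41%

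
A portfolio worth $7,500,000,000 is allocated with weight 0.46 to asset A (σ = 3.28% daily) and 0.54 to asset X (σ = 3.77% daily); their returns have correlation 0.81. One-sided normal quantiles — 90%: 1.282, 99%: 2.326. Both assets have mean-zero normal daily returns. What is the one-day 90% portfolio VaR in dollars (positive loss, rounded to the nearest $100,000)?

σ_p² = 0.46²·3.28² + 0.54²·3.77² + 2·0.81·0.46·0.54·3.28·3.77 = 11.3970 (%²).
σ_p = √11.3970 = 3.376%.
VaR = 1.282 × 3.376% = 4.328%; on $7,500,000,000 that is $324,600,000.

$324,600,000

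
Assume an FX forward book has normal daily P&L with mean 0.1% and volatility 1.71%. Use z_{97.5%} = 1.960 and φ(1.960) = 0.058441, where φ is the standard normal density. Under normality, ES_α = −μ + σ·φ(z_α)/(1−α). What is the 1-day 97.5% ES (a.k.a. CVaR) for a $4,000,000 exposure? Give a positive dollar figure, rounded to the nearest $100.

$155,900

Tail multiplier: φ(z)/(1−α) = 0.058441 / 0.025 = 2.338.
ES = −(0.1%) + 1.71% × 2.338 = 3.898%.
On $4,000,000: 0.03898 × $4,000,000 = $155,920.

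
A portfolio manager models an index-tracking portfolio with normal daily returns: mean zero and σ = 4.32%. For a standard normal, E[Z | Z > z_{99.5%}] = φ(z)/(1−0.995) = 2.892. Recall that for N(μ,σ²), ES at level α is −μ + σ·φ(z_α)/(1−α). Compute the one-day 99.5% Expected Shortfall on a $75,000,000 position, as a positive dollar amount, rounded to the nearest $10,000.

$9,370,000

ES = 4.32% × 2.892 = 12.493%.
On $75,000,000: 0.12493 × $75,000,000 = $9,369,750.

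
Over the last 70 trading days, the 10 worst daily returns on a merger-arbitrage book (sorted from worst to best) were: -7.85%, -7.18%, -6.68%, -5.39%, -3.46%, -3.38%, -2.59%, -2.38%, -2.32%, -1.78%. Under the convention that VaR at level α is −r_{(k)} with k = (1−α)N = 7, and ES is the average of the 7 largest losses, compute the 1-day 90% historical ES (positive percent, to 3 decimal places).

5.219%

The 7 worst returns sum to -36.53%.
ES = −(-36.53%) / 7 = 5.2185…% ≈ 5.219%.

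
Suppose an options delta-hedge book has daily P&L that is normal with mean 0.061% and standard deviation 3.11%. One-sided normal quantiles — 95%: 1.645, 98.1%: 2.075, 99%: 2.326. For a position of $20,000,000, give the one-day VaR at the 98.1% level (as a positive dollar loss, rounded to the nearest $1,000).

$1,278,000

VaR = −μ + z·σ = −(0.061%) + 2.075 × 3.11% = 6.392%.
On $20,000,000: 0.06392 × $20,000,000 = $1,278,400.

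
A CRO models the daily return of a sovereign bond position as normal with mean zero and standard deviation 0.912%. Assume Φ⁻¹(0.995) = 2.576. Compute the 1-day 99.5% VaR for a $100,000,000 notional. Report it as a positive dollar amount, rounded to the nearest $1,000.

VaR = z·σ = 2.576 × 0.912% = 2.349%.
On $100,000,000: 0.02349 × $100,000,000 = $2,349,000.

$2,349,000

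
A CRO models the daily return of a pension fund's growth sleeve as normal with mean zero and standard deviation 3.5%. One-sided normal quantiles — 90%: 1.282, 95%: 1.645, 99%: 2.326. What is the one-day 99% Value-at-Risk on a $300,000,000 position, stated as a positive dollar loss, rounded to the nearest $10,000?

$24,420,000

VaR = z·σ = 2.326 × 3.5% = 8.141%.
On $300,000,000: 0.08141 × $300,000,000 = $24,423,000.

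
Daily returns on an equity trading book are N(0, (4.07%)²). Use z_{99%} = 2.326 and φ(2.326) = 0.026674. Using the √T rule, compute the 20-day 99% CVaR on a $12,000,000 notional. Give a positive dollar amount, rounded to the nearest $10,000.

σ_{20d} = 4.07% × √20 = 18.202%.
ES multiplier = φ(z)/(1−α) = 0.026674/0.01 = 2.667.
ES = 18.202% × 2.667 = 48.545%; on $12,000,000: $5,825,400.

$5,830,000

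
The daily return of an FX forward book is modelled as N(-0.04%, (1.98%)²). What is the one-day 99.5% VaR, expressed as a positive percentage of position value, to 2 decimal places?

At 99.5% one-sided, z = 2.576.
VaR = −μ + z·σ = −(-0.04%) + 2.576 × 1.98% = 5.140%.

5.14%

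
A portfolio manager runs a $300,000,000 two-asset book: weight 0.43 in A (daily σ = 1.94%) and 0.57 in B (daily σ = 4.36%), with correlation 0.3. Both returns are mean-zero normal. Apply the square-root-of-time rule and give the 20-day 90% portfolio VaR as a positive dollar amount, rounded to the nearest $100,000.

$49,000,000

σ_p = √(0.43²·1.94² + 0.57²·4.36² + 2·0.3·0.43·0.57·1.94·4.36) = 2.849%.
σ_{20d} = 2.849% × √20 = 12.741%.
z(90%) = 1.282.
VaR = 1.282 × 12.741% = 16.334%; on $300,000,000 that is $49,002,000.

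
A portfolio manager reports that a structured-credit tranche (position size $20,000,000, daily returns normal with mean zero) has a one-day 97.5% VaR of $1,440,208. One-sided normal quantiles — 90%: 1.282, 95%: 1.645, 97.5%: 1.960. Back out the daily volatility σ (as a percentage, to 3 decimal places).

VaR as a fraction: $1,440,208 / $20,000,000 = 7.201%.
σ = VaR / z = 7.201% / 1.960 = 3.674%.

3.674%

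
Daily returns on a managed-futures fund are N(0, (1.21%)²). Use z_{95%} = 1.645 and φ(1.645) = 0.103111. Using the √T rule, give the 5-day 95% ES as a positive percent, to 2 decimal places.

5.58%

σ_{5d} = 1.21% × √5 = 2.706%.
ES multiplier = φ(z)/(1−α) = 0.103111/0.05 = 2.062.
ES = 2.706% × 2.062 = 5.580%.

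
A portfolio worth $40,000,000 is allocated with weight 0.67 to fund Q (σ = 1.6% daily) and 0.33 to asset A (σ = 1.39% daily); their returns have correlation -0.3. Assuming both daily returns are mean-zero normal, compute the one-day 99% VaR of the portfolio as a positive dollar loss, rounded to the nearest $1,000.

$960,000

σ_p² = 0.67²·1.6² + 0.33²·1.39² + 2·-0.3·0.67·0.33·1.6·1.39 = 1.0646 (%²).
σ_p = √1.0646 = 1.032%.
At 99%, z = 2.326.
VaR = 2.326 × 1.032% = 2.400%; on $40,000,000 that is $960,000.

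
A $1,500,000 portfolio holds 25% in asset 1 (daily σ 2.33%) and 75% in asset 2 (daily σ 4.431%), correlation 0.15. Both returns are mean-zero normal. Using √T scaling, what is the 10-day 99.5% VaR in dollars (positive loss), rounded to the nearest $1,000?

$423,000

σ_p = √(0.25²·2.33² + 0.75²·4.431² + 2·0.15·0.25·0.75·2.33·4.431) = 3.459%.
σ_{10d} = 3.459% × √10 = 10.938%.
z(99.5%) = 2.576.
VaR = 2.576 × 10.938% = 28.176%; on $1,500,000 that is $422,640.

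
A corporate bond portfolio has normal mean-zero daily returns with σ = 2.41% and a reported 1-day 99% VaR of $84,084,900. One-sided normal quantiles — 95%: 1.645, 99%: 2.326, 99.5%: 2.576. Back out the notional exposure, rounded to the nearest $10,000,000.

$1,500,000,000

VaR as a fraction of value: z·σ = 2.326 × 2.41% = 5.60566%.
Position = $84,084,900 / 0.0560566 = $1,500,000,000.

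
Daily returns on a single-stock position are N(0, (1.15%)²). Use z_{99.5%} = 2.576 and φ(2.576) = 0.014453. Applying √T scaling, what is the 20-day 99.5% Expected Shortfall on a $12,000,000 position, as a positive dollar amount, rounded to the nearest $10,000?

$1,780,000

σ_{20d} = 1.15% × √20 = 5.143%.
ES multiplier = φ(z)/(1−α) = 0.014453/0.005 = 2.891.
ES = 5.143% × 2.891 = 14.868%; on $12,000,000: $1,784,160.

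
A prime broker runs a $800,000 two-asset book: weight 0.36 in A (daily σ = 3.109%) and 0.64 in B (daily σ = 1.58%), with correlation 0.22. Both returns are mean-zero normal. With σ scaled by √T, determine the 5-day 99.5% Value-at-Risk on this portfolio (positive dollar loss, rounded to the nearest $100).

σ_p = √(0.36²·3.109² + 0.64²·1.58² + 2·0.22·0.36·0.64·3.109·1.58) = 1.665%.
σ_{5d} = 1.665% × √5 = 3.723%.
z(99.5%) = 2.576.
VaR = 2.576 × 3.723% = 9.590%; on $800,000 that is $76,720.

$76,700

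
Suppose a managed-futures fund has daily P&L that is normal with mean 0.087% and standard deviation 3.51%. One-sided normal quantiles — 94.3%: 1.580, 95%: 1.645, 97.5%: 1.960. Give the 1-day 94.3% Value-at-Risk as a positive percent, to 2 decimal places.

5.46%

VaR = −μ + z·σ = −(0.087%) + 1.580 × 3.51% = 5.459%.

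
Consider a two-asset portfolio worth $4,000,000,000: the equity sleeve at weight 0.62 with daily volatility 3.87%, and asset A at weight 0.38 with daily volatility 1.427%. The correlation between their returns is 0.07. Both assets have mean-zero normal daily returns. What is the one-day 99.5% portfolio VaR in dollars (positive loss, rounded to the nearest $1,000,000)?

$257,000,000

σ_p² = 0.62²·3.87² + 0.38²·1.427² + 2·0.07·0.62·0.38·3.87·1.427 = 6.2333 (%²).
σ_p = √6.2333 = 2.497%.
At 99.5%, z = 2.576.
VaR = 2.576 × 2.497% = 6.432%; on $4,000,000,000 that is $257,280,000.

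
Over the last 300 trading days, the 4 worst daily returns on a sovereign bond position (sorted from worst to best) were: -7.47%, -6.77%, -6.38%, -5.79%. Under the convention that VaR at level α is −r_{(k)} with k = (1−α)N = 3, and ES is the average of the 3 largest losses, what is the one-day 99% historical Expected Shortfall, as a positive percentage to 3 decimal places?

The 3 worst returns sum to -20.62%.
ES = −(-20.62%) / 3 = 6.8733…% ≈ 6.873%.

6.873%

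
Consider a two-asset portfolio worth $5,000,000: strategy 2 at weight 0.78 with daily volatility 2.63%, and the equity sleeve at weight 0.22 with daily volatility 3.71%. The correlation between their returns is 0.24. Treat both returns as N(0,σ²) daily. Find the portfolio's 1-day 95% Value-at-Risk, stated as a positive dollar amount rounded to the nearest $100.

$196,000

σ_p² = 0.78²·2.63² + 0.22²·3.71² + 2·0.24·0.78·0.22·2.63·3.71 = 5.6781 (%²).
σ_p = √5.6781 = 2.383%.
At 95%, z = 1.645.
VaR = 1.645 × 2.383% = 3.920%; on $5,000,000 that is $196,000.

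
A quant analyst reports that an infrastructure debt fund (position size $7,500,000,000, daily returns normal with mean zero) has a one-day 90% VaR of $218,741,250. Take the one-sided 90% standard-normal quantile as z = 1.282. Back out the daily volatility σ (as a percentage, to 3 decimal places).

VaR as a fraction: $218,741,250 / $7,500,000,000 = 2.917%.
σ = VaR / z = 2.917% / 1.282 = 2.275%.

2.275%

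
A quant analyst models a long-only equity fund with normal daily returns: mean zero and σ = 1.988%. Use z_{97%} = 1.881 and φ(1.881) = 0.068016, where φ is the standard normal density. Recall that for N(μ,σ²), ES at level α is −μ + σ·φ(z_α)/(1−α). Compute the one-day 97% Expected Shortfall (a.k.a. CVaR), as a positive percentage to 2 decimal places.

Tail multiplier: φ(z)/(1−α) = 0.068016 / 0.03 = 2.267.
ES = 1.988% × 2.267 = 4.507%.

4.51%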